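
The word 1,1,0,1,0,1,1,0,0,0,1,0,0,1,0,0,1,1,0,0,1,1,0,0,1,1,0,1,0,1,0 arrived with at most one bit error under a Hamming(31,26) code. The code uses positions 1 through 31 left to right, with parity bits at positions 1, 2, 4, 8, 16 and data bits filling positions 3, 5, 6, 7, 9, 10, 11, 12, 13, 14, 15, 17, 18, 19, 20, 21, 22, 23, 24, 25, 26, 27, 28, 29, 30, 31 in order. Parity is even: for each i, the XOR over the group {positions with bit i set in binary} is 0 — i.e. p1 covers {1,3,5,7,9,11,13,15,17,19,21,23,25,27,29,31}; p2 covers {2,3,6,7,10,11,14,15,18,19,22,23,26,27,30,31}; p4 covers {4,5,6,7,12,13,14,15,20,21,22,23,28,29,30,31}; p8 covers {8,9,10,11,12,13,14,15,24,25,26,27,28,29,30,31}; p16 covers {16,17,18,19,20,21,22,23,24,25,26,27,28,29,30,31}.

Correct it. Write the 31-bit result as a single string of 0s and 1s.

1001011000100100110011001101010

s1 (pos 1,3,5,7,9,11,13,15,17,19,21,23,25,27,29,31): 1⊕0⊕0⊕1⊕0⊕1⊕0⊕0⊕1⊕0⊕1⊕0⊕1⊕0⊕0⊕0 = 0
s2 (pos 2,3,6,7,10,11,14,15,18,19,22,23,26,27,30,31): 1⊕0⊕1⊕1⊕0⊕1⊕1⊕0⊕1⊕0⊕1⊕0⊕1⊕0⊕1⊕0 = 1
s4 (pos 4,5,6,7,12,13,14,15,20,21,22,23,28,29,30,31): 1⊕0⊕1⊕1⊕0⊕0⊕1⊕0⊕0⊕1⊕1⊕0⊕1⊕0⊕1⊕0 = 0
s8 (pos 8,9,10,11,12,13,14,15,24,25,26,27,28,29,30,31): 0⊕0⊕0⊕1⊕0⊕0⊕1⊕0⊕0⊕1⊕1⊕0⊕1⊕0⊕1⊕0 = 0
s16 (pos 16,17,18,19,20,21,22,23,24,25,26,27,28,29,30,31): 0⊕1⊕1⊕0⊕0⊕1⊕1⊕0⊕0⊕1⊕1⊕0⊕1⊕0⊕1⊕0 = 0
Syndrome s16…s1 = 00010 → error at position 2.
Flip position 2: 1101011000100100110011001101010 → 1001011000100100110011001101010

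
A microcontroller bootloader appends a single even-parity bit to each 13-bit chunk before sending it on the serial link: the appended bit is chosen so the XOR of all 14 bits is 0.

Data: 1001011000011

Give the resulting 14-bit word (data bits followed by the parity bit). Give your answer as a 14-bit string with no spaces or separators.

XOR of the 13 data bits: 1⊕0⊕0⊕1⊕0⊕1⊕1⊕0⊕0⊕0⊕0⊕1⊕1 = 0
Parity bit = 0 (so all 14 bits XOR to 0).

10010110000110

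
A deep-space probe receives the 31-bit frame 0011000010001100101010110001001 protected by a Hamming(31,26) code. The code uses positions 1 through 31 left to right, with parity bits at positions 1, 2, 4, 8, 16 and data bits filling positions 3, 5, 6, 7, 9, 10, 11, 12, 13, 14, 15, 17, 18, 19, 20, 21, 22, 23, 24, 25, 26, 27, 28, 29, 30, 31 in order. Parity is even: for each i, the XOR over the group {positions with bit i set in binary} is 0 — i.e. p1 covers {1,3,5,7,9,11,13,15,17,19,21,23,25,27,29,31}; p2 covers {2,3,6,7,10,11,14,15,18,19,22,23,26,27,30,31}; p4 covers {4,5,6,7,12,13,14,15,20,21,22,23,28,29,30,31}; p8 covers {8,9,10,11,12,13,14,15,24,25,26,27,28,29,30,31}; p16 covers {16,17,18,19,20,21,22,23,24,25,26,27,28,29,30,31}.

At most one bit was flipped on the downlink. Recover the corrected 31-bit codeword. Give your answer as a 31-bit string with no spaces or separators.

0011000010001100101011110001001

s1 (pos 1,3,5,7,9,11,13,15,17,19,21,23,25,27,29,31): 0⊕1⊕0⊕0⊕1⊕0⊕1⊕0⊕1⊕1⊕1⊕1⊕0⊕0⊕0⊕1 = 0
s2 (pos 2,3,6,7,10,11,14,15,18,19,22,23,26,27,30,31): 0⊕1⊕0⊕0⊕0⊕0⊕1⊕0⊕0⊕1⊕0⊕1⊕0⊕0⊕0⊕1 = 1
s4 (pos 4,5,6,7,12,13,14,15,20,21,22,23,28,29,30,31): 1⊕0⊕0⊕0⊕0⊕1⊕1⊕0⊕0⊕1⊕0⊕1⊕1⊕0⊕0⊕1 = 1
s8 (pos 8,9,10,11,12,13,14,15,24,25,26,27,28,29,30,31): 0⊕1⊕0⊕0⊕0⊕1⊕1⊕0⊕1⊕0⊕0⊕0⊕1⊕0⊕0⊕1 = 0
s16 (pos 16,17,18,19,20,21,22,23,24,25,26,27,28,29,30,31): 0⊕1⊕0⊕1⊕0⊕1⊕0⊕1⊕1⊕0⊕0⊕0⊕1⊕0⊕0⊕1 = 1
Syndrome s16…s1 = 10110 → error at position 22.
Flip position 22: 0011000010001100101010110001001 → 0011000010001100101011110001001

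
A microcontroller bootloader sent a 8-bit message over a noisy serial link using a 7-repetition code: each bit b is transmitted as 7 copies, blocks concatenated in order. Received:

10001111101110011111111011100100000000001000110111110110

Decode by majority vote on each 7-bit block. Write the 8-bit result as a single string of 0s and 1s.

Block 1 (1000111): 4 ones → 1
Block 2 (1101110): 5 ones → 1
Block 3 (0111111): 6 ones → 1
Block 4 (1101110): 5 ones → 1
Block 5 (0100000): 1 one → 0
Block 6 (0000010): 1 one → 0
Block 7 (0011011): 4 ones → 1
Block 8 (1110110): 5 ones → 1

11110011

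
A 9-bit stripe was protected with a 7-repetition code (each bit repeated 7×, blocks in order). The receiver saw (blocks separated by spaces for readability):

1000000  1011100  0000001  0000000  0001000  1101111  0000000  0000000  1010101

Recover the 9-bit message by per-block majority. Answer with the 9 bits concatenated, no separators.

010001001

Block 1 (1000000): 1 one → 0
Block 2 (1011100): 4 ones → 1
Block 3 (0000001): 1 one → 0
Block 4 (0000000): 0 ones → 0
Block 5 (0001000): 1 one → 0
Block 6 (1101111): 6 ones → 1
Block 7 (0000000): 0 ones → 0
Block 8 (0000000): 0 ones → 0
Block 9 (1010101): 4 ones → 1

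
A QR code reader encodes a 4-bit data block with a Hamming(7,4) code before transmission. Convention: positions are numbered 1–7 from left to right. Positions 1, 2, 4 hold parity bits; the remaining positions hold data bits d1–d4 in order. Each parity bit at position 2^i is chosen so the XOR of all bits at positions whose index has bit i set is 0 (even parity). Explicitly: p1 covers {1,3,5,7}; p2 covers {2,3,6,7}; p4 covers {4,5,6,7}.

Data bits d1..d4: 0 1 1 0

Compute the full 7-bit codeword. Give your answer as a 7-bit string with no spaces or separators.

Place data at non-parity positions: p1 p2 0 p4 1 1 0
p1 (pos 1,3,5,7): XOR of data positions = 0⊕1⊕0 = 1
p2 (pos 2,3,6,7): XOR of data positions = 0⊕1⊕0 = 1
p4 (pos 4,5,6,7): XOR of data positions = 1⊕1⊕0 = 0
Codeword: 1100110

1100110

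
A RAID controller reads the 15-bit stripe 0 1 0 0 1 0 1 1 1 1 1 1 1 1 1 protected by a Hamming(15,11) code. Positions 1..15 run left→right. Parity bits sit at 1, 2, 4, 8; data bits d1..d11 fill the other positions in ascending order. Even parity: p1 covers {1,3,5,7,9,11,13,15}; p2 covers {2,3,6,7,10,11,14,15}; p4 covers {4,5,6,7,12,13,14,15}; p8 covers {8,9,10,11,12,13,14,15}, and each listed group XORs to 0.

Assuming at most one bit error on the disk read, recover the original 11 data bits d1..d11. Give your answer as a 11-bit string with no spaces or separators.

s1 (pos 1,3,5,7,9,11,13,15): 0⊕0⊕1⊕1⊕1⊕1⊕1⊕1 = 0
s2 (pos 2,3,6,7,10,11,14,15): 1⊕0⊕0⊕1⊕1⊕1⊕1⊕1 = 0
s4 (pos 4,5,6,7,12,13,14,15): 0⊕1⊕0⊕1⊕1⊕1⊕1⊕1 = 0
s8 (pos 8,9,10,11,12,13,14,15): 1⊕1⊕1⊕1⊕1⊕1⊕1⊕1 = 0
Syndrome s8…s1 = 0000 → no error.
Read data bits from positions 3,5,6,7,9,10,11,12,13,14,15: 01011111111

01011111111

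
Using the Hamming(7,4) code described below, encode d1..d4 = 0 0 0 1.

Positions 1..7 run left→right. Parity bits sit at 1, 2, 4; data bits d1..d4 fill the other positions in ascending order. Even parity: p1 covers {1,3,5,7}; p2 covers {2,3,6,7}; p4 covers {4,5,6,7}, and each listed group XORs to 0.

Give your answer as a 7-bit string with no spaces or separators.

1101001

Place data at non-parity positions: p1 p2 0 p4 0 0 1
p1 (pos 1,3,5,7): XOR of data positions = 0⊕0⊕1 = 1
p2 (pos 2,3,6,7): XOR of data positions = 0⊕0⊕1 = 1
p4 (pos 4,5,6,7): XOR of data positions = 0⊕0⊕1 = 1
Codeword: 1101001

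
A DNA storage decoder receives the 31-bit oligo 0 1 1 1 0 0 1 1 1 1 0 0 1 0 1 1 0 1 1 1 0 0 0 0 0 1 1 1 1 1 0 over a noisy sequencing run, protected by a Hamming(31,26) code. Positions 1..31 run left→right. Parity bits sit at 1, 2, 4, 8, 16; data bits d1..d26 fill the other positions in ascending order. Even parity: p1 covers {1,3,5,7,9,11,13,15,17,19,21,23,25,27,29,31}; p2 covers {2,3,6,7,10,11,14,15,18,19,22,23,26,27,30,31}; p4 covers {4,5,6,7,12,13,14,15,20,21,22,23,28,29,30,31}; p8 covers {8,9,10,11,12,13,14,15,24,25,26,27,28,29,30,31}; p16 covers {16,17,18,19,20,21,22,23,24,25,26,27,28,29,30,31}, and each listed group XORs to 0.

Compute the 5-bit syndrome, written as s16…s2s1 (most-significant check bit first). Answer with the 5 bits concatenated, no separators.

s1 (pos 1,3,5,7,9,11,13,15,17,19,21,23,25,27,29,31): 0⊕1⊕0⊕1⊕1⊕0⊕1⊕1⊕0⊕1⊕0⊕0⊕0⊕1⊕1⊕0 = 0
s2 (pos 2,3,6,7,10,11,14,15,18,19,22,23,26,27,30,31): 1⊕1⊕0⊕1⊕1⊕0⊕0⊕1⊕1⊕1⊕0⊕0⊕1⊕1⊕1⊕0 = 0
s4 (pos 4,5,6,7,12,13,14,15,20,21,22,23,28,29,30,31): 1⊕0⊕0⊕1⊕0⊕1⊕0⊕1⊕1⊕0⊕0⊕0⊕1⊕1⊕1⊕0 = 0
s8 (pos 8,9,10,11,12,13,14,15,24,25,26,27,28,29,30,31): 1⊕1⊕1⊕0⊕0⊕1⊕0⊕1⊕0⊕0⊕1⊕1⊕1⊕1⊕1⊕0 = 0
s16 (pos 16,17,18,19,20,21,22,23,24,25,26,27,28,29,30,31): 1⊕0⊕1⊕1⊕1⊕0⊕0⊕0⊕0⊕0⊕1⊕1⊕1⊕1⊕1⊕0 = 1
Syndrome s16…s1 = 10000 → error at position 16.

10000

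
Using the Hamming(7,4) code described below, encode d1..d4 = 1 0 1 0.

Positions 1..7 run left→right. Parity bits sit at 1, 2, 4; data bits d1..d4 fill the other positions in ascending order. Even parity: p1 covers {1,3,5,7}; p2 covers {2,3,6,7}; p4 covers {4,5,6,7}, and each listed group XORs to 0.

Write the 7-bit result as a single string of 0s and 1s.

1011010

Place data at non-parity positions: p1 p2 1 p4 0 1 0
p1 (pos 1,3,5,7): XOR of data positions = 1⊕0⊕0 = 1
p2 (pos 2,3,6,7): XOR of data positions = 1⊕1⊕0 = 0
p4 (pos 4,5,6,7): XOR of data positions = 0⊕1⊕0 = 1
Codeword: 1011010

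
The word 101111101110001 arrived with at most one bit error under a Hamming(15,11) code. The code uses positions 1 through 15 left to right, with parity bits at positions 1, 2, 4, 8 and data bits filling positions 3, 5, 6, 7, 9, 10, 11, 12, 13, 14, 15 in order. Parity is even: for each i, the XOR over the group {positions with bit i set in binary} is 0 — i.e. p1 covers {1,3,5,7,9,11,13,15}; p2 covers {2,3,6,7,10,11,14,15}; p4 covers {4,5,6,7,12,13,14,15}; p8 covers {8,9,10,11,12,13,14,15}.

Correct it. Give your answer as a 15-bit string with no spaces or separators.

s1 (pos 1,3,5,7,9,11,13,15): 1⊕1⊕1⊕1⊕1⊕1⊕0⊕1 = 1
s2 (pos 2,3,6,7,10,11,14,15): 0⊕1⊕1⊕1⊕1⊕1⊕0⊕1 = 0
s4 (pos 4,5,6,7,12,13,14,15): 1⊕1⊕1⊕1⊕0⊕0⊕0⊕1 = 1
s8 (pos 8,9,10,11,12,13,14,15): 0⊕1⊕1⊕1⊕0⊕0⊕0⊕1 = 0
Syndrome s8…s1 = 0101 → error at position 5.
Flip position 5: 101111101110001 → 101101101110001

101101101110001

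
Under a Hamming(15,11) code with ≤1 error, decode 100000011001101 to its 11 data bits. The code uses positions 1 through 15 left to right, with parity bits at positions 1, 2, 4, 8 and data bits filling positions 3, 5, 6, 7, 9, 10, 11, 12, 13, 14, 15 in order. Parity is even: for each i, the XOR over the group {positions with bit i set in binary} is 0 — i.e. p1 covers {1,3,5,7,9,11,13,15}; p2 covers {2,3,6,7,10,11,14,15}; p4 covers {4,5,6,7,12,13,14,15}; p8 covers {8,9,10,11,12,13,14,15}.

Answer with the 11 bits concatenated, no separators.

00001001111

s1 (pos 1,3,5,7,9,11,13,15): 1⊕0⊕0⊕0⊕1⊕0⊕1⊕1 = 0
s2 (pos 2,3,6,7,10,11,14,15): 0⊕0⊕0⊕0⊕0⊕0⊕0⊕1 = 1
s4 (pos 4,5,6,7,12,13,14,15): 0⊕0⊕0⊕0⊕1⊕1⊕0⊕1 = 1
s8 (pos 8,9,10,11,12,13,14,15): 1⊕1⊕0⊕0⊕1⊕1⊕0⊕1 = 1
Syndrome s8…s1 = 1110 → error at position 14.
Flip position 14: 100000011001101 → 100000011001111
Read data bits from positions 3,5,6,7,9,10,11,12,13,14,15: 00001001111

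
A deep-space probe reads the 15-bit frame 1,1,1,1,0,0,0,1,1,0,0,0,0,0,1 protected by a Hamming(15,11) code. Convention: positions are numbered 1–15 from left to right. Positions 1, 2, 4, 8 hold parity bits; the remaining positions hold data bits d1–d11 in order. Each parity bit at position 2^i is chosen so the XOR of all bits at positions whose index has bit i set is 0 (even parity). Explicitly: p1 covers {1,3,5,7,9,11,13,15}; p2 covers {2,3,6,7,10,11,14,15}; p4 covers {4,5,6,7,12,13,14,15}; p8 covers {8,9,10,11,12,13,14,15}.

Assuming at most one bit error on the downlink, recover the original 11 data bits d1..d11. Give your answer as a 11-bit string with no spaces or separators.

s1 (pos 1,3,5,7,9,11,13,15): 1⊕1⊕0⊕0⊕1⊕0⊕0⊕1 = 0
s2 (pos 2,3,6,7,10,11,14,15): 1⊕1⊕0⊕0⊕0⊕0⊕0⊕1 = 1
s4 (pos 4,5,6,7,12,13,14,15): 1⊕0⊕0⊕0⊕0⊕0⊕0⊕1 = 0
s8 (pos 8,9,10,11,12,13,14,15): 1⊕1⊕0⊕0⊕0⊕0⊕0⊕1 = 1
Syndrome s8…s1 = 1010 → error at position 10.
Flip position 10: 111100011000001 → 111100011100001
Read data bits from positions 3,5,6,7,9,10,11,12,13,14,15: 10001100001

10001100001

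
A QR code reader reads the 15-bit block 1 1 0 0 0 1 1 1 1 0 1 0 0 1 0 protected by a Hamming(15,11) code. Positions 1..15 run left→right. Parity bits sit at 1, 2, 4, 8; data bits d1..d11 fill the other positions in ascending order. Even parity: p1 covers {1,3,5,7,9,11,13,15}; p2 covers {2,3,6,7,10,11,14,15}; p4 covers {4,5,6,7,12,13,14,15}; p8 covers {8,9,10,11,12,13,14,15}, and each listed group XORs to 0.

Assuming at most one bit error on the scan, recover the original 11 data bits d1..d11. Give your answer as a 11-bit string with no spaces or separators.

00011010010

s1 (pos 1,3,5,7,9,11,13,15): 1⊕0⊕0⊕1⊕1⊕1⊕0⊕0 = 0
s2 (pos 2,3,6,7,10,11,14,15): 1⊕0⊕1⊕1⊕0⊕1⊕1⊕0 = 1
s4 (pos 4,5,6,7,12,13,14,15): 0⊕0⊕1⊕1⊕0⊕0⊕1⊕0 = 1
s8 (pos 8,9,10,11,12,13,14,15): 1⊕1⊕0⊕1⊕0⊕0⊕1⊕0 = 0
Syndrome s8…s1 = 0110 → error at position 6.
Flip position 6: 110001111010010 → 110000111010010
Read data bits from positions 3,5,6,7,9,10,11,12,13,14,15: 00011010010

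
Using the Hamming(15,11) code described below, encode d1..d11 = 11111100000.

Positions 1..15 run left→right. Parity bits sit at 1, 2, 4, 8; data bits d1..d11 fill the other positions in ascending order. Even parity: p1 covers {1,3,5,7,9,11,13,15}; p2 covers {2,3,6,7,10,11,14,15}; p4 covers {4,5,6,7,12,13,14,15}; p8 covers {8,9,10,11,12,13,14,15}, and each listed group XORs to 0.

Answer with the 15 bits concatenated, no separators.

Place data at non-parity positions: p1 p2 1 p4 1 1 1 p8 1 1 0 0 0 0 0
p1 (pos 1,3,5,7,9,11,13,15): XOR of data positions = 1⊕1⊕1⊕1⊕0⊕0⊕0 = 0
p2 (pos 2,3,6,7,10,11,14,15): XOR of data positions = 1⊕1⊕1⊕1⊕0⊕0⊕0 = 0
p4 (pos 4,5,6,7,12,13,14,15): XOR of data positions = 1⊕1⊕1⊕0⊕0⊕0⊕0 = 1
p8 (pos 8,9,10,11,12,13,14,15): XOR of data positions = 1⊕1⊕0⊕0⊕0⊕0⊕0 = 0
Codeword: 001111101100000

001111101100000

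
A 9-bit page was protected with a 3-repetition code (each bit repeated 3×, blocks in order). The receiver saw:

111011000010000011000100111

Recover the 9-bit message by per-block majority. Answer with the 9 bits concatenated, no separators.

110001001

Block 1 (111): 3 ones → 1
Block 2 (011): 2 ones → 1
Block 3 (000): 0 ones → 0
Block 4 (010): 1 one → 0
Block 5 (000): 0 ones → 0
Block 6 (011): 2 ones → 1
Block 7 (000): 0 ones → 0
Block 8 (100): 1 one → 0
Block 9 (111): 3 ones → 1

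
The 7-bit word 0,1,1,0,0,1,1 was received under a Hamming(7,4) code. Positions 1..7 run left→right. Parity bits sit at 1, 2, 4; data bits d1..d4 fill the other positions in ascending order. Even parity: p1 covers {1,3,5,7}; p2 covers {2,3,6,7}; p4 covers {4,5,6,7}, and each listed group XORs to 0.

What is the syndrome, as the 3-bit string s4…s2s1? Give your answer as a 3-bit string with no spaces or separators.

s1 (pos 1,3,5,7): 0⊕1⊕0⊕1 = 0
s2 (pos 2,3,6,7): 1⊕1⊕1⊕1 = 0
s4 (pos 4,5,6,7): 0⊕0⊕1⊕1 = 0
Syndrome s4…s1 = 000 → no error.

000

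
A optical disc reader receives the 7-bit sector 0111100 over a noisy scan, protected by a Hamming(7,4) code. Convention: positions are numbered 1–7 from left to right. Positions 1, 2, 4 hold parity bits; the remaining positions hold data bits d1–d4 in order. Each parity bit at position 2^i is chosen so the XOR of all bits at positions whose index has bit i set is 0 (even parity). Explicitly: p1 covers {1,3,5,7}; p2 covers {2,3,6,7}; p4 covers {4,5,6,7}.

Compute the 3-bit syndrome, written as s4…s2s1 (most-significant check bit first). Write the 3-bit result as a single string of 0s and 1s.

000

s1 (pos 1,3,5,7): 0⊕1⊕1⊕0 = 0
s2 (pos 2,3,6,7): 1⊕1⊕0⊕0 = 0
s4 (pos 4,5,6,7): 1⊕1⊕0⊕0 = 0
Syndrome s4…s1 = 000 → no error.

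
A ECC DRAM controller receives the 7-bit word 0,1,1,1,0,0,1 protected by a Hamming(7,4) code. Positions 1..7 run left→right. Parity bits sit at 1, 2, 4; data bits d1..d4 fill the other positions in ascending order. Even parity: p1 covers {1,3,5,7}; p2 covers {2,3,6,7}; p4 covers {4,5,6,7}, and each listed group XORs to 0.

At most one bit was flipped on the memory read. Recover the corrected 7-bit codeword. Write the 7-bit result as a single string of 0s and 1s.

0011001

s1 (pos 1,3,5,7): 0⊕1⊕0⊕1 = 0
s2 (pos 2,3,6,7): 1⊕1⊕0⊕1 = 1
s4 (pos 4,5,6,7): 1⊕0⊕0⊕1 = 0
Syndrome s4…s1 = 010 → error at position 2.
Flip position 2: 0111001 → 0011001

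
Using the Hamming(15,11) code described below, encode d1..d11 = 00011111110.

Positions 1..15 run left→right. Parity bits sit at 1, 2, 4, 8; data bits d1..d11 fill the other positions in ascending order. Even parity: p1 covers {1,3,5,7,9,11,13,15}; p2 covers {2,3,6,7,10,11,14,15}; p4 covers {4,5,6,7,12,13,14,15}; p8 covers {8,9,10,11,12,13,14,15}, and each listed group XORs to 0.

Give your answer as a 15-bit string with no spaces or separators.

000000101111110

Place data at non-parity positions: p1 p2 0 p4 0 0 1 p8 1 1 1 1 1 1 0
p1 (pos 1,3,5,7,9,11,13,15): XOR of data positions = 0⊕0⊕1⊕1⊕1⊕1⊕0 = 0
p2 (pos 2,3,6,7,10,11,14,15): XOR of data positions = 0⊕0⊕1⊕1⊕1⊕1⊕0 = 0
p4 (pos 4,5,6,7,12,13,14,15): XOR of data positions = 0⊕0⊕1⊕1⊕1⊕1⊕0 = 0
p8 (pos 8,9,10,11,12,13,14,15): XOR of data positions = 1⊕1⊕1⊕1⊕1⊕1⊕0 = 0
Codeword: 000000101111110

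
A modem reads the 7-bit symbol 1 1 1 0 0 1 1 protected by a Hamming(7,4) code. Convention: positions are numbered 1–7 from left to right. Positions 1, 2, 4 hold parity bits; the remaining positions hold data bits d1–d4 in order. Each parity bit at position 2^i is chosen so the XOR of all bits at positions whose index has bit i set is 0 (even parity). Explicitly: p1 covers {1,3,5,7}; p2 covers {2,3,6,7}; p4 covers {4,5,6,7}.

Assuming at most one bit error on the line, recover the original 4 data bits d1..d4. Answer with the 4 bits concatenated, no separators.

1011

s1 (pos 1,3,5,7): 1⊕1⊕0⊕1 = 1
s2 (pos 2,3,6,7): 1⊕1⊕1⊕1 = 0
s4 (pos 4,5,6,7): 0⊕0⊕1⊕1 = 0
Syndrome s4…s1 = 001 → error at position 1.
Flip position 1: 1110011 → 0110011
Read data bits from positions 3,5,6,7: 1011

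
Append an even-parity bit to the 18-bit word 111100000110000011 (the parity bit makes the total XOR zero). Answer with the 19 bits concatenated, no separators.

XOR of the 18 data bits: 1⊕1⊕1⊕1⊕0⊕0⊕0⊕0⊕0⊕1⊕1⊕0⊕0⊕0⊕0⊕0⊕1⊕1 = 0
Parity bit = 0 (so all 19 bits XOR to 0).

1111000001100000110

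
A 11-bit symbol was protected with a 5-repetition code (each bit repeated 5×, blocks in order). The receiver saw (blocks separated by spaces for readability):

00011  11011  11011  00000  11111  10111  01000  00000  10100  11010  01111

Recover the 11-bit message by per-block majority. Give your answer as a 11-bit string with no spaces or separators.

01101100011

Block 1 (00011): 2 ones → 0
Block 2 (11011): 4 ones → 1
Block 3 (11011): 4 ones → 1
Block 4 (00000): 0 ones → 0
Block 5 (11111): 5 ones → 1
Block 6 (10111): 4 ones → 1
Block 7 (01000): 1 one → 0
Block 8 (00000): 0 ones → 0
Block 9 (10100): 2 ones → 0
Block 10 (11010): 3 ones → 1
Block 11 (01111): 4 ones → 1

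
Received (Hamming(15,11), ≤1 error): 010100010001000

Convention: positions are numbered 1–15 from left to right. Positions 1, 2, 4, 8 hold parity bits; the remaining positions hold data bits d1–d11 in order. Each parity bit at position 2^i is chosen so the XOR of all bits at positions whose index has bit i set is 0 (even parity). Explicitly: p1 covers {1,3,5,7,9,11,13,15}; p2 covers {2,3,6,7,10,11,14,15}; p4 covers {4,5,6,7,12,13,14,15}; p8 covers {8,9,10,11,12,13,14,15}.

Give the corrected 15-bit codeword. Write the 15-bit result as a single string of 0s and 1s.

000100010001000

s1 (pos 1,3,5,7,9,11,13,15): 0⊕0⊕0⊕0⊕0⊕0⊕0⊕0 = 0
s2 (pos 2,3,6,7,10,11,14,15): 1⊕0⊕0⊕0⊕0⊕0⊕0⊕0 = 1
s4 (pos 4,5,6,7,12,13,14,15): 1⊕0⊕0⊕0⊕1⊕0⊕0⊕0 = 0
s8 (pos 8,9,10,11,12,13,14,15): 1⊕0⊕0⊕0⊕1⊕0⊕0⊕0 = 0
Syndrome s8…s1 = 0010 → error at position 2.
Flip position 2: 010100010001000 → 000100010001000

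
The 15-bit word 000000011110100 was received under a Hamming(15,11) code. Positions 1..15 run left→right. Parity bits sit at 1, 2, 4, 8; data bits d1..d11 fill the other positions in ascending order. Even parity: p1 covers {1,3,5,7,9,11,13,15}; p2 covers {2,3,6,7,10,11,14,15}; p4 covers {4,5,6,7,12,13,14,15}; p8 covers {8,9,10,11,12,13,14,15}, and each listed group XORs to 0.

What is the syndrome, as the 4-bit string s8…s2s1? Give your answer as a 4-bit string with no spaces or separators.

s1 (pos 1,3,5,7,9,11,13,15): 0⊕0⊕0⊕0⊕1⊕1⊕1⊕0 = 1
s2 (pos 2,3,6,7,10,11,14,15): 0⊕0⊕0⊕0⊕1⊕1⊕0⊕0 = 0
s4 (pos 4,5,6,7,12,13,14,15): 0⊕0⊕0⊕0⊕0⊕1⊕0⊕0 = 1
s8 (pos 8,9,10,11,12,13,14,15): 1⊕1⊕1⊕1⊕0⊕1⊕0⊕0 = 1
Syndrome s8…s1 = 1101 → error at position 13.

1101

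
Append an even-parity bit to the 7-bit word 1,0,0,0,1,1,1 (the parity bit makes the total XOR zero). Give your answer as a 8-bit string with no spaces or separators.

XOR of the 7 data bits: 1⊕0⊕0⊕0⊕1⊕1⊕1 = 0
Parity bit = 0 (so all 8 bits XOR to 0).

10001110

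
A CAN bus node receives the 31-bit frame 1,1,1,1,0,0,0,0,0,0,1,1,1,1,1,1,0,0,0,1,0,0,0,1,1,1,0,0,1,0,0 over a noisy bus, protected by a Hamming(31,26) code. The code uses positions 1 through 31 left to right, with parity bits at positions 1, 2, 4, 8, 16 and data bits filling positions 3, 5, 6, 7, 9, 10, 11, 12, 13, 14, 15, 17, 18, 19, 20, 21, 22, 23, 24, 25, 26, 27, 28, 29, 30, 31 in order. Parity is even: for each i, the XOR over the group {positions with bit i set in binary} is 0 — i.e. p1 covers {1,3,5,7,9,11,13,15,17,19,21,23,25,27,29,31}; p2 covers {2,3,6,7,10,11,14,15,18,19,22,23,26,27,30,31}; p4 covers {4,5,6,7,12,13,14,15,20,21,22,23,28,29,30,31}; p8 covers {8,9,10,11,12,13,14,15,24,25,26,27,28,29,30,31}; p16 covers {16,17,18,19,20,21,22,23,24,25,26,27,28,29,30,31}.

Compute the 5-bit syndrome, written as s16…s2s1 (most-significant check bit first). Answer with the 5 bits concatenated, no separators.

01101

s1 (pos 1,3,5,7,9,11,13,15,17,19,21,23,25,27,29,31): 1⊕1⊕0⊕0⊕0⊕1⊕1⊕1⊕0⊕0⊕0⊕0⊕1⊕0⊕1⊕0 = 1
s2 (pos 2,3,6,7,10,11,14,15,18,19,22,23,26,27,30,31): 1⊕1⊕0⊕0⊕0⊕1⊕1⊕1⊕0⊕0⊕0⊕0⊕1⊕0⊕0⊕0 = 0
s4 (pos 4,5,6,7,12,13,14,15,20,21,22,23,28,29,30,31): 1⊕0⊕0⊕0⊕1⊕1⊕1⊕1⊕1⊕0⊕0⊕0⊕0⊕1⊕0⊕0 = 1
s8 (pos 8,9,10,11,12,13,14,15,24,25,26,27,28,29,30,31): 0⊕0⊕0⊕1⊕1⊕1⊕1⊕1⊕1⊕1⊕1⊕0⊕0⊕1⊕0⊕0 = 1
s16 (pos 16,17,18,19,20,21,22,23,24,25,26,27,28,29,30,31): 1⊕0⊕0⊕0⊕1⊕0⊕0⊕0⊕1⊕1⊕1⊕0⊕0⊕1⊕0⊕0 = 0
Syndrome s16…s1 = 01101 → error at position 13.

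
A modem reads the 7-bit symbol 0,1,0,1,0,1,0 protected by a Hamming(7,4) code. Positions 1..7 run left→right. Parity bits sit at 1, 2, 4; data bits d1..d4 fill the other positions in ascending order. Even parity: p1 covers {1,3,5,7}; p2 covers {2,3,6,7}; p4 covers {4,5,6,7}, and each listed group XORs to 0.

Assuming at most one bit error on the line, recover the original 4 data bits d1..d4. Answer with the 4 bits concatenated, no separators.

0010

s1 (pos 1,3,5,7): 0⊕0⊕0⊕0 = 0
s2 (pos 2,3,6,7): 1⊕0⊕1⊕0 = 0
s4 (pos 4,5,6,7): 1⊕0⊕1⊕0 = 0
Syndrome s4…s1 = 000 → no error.
Read data bits from positions 3,5,6,7: 0010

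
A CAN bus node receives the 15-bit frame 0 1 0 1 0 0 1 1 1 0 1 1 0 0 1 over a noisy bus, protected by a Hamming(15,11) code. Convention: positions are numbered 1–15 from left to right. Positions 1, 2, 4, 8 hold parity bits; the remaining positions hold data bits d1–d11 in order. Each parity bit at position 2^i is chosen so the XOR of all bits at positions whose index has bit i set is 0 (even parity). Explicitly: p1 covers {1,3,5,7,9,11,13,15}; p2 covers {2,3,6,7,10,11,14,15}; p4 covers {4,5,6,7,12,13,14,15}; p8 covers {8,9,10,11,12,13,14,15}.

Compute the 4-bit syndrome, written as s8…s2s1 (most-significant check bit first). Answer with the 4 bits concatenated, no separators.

s1 (pos 1,3,5,7,9,11,13,15): 0⊕0⊕0⊕1⊕1⊕1⊕0⊕1 = 0
s2 (pos 2,3,6,7,10,11,14,15): 1⊕0⊕0⊕1⊕0⊕1⊕0⊕1 = 0
s4 (pos 4,5,6,7,12,13,14,15): 1⊕0⊕0⊕1⊕1⊕0⊕0⊕1 = 0
s8 (pos 8,9,10,11,12,13,14,15): 1⊕1⊕0⊕1⊕1⊕0⊕0⊕1 = 1
Syndrome s8…s1 = 1000 → error at position 8.

1000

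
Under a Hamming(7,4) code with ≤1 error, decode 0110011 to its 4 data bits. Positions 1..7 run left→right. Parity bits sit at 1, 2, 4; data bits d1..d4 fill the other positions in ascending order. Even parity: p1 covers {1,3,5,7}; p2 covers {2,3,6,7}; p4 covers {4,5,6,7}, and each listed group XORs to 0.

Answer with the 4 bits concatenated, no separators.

1011

s1 (pos 1,3,5,7): 0⊕1⊕0⊕1 = 0
s2 (pos 2,3,6,7): 1⊕1⊕1⊕1 = 0
s4 (pos 4,5,6,7): 0⊕0⊕1⊕1 = 0
Syndrome s4…s1 = 000 → no error.
Read data bits from positions 3,5,6,7: 1011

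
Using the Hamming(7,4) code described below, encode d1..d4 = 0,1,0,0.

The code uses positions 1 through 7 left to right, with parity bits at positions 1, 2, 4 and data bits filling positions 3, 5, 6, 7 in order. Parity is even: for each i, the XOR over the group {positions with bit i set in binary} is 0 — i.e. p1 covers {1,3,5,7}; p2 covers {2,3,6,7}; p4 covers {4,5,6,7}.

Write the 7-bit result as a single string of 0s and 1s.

Place data at non-parity positions: p1 p2 0 p4 1 0 0
p1 (pos 1,3,5,7): XOR of data positions = 0⊕1⊕0 = 1
p2 (pos 2,3,6,7): XOR of data positions = 0⊕0⊕0 = 0
p4 (pos 4,5,6,7): XOR of data positions = 1⊕0⊕0 = 1
Codeword: 1001100

1001100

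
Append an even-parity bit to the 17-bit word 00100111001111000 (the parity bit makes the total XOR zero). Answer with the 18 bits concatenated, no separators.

XOR of the 17 data bits: 0⊕0⊕1⊕0⊕0⊕1⊕1⊕1⊕0⊕0⊕1⊕1⊕1⊕1⊕0⊕0⊕0 = 0
Parity bit = 0 (so all 18 bits XOR to 0).

001001110011110000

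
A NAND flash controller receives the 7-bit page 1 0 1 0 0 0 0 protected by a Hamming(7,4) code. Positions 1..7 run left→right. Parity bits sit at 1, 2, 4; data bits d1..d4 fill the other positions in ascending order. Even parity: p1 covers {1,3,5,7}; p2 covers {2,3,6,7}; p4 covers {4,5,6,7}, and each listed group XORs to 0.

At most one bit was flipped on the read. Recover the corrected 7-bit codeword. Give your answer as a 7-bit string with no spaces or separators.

1110000

s1 (pos 1,3,5,7): 1⊕1⊕0⊕0 = 0
s2 (pos 2,3,6,7): 0⊕1⊕0⊕0 = 1
s4 (pos 4,5,6,7): 0⊕0⊕0⊕0 = 0
Syndrome s4…s1 = 010 → error at position 2.
Flip position 2: 1010000 → 1110000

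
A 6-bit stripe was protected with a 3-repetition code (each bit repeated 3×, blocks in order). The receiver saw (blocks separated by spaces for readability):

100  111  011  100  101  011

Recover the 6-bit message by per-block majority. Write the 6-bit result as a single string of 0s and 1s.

011011

Block 1 (100): 1 one → 0
Block 2 (111): 3 ones → 1
Block 3 (011): 2 ones → 1
Block 4 (100): 1 one → 0
Block 5 (101): 2 ones → 1
Block 6 (011): 2 ones → 1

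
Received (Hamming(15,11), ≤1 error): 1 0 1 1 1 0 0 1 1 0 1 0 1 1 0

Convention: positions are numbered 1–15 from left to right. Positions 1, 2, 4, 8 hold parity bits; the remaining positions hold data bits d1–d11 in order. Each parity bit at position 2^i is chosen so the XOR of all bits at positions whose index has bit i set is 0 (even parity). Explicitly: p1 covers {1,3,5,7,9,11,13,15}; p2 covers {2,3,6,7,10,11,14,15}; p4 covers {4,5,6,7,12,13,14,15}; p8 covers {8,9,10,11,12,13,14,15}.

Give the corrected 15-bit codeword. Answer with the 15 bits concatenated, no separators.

101110011110110

s1 (pos 1,3,5,7,9,11,13,15): 1⊕1⊕1⊕0⊕1⊕1⊕1⊕0 = 0
s2 (pos 2,3,6,7,10,11,14,15): 0⊕1⊕0⊕0⊕0⊕1⊕1⊕0 = 1
s4 (pos 4,5,6,7,12,13,14,15): 1⊕1⊕0⊕0⊕0⊕1⊕1⊕0 = 0
s8 (pos 8,9,10,11,12,13,14,15): 1⊕1⊕0⊕1⊕0⊕1⊕1⊕0 = 1
Syndrome s8…s1 = 1010 → error at position 10.
Flip position 10: 101110011010110 → 101110011110110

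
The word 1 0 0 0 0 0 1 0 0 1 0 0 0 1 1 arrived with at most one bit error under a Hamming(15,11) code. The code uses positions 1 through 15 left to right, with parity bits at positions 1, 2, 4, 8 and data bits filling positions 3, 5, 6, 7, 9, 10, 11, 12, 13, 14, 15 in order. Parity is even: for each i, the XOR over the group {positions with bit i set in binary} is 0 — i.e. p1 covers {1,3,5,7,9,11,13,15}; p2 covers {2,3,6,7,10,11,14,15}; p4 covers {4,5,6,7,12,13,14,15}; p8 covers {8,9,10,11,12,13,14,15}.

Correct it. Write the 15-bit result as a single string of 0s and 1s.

s1 (pos 1,3,5,7,9,11,13,15): 1⊕0⊕0⊕1⊕0⊕0⊕0⊕1 = 1
s2 (pos 2,3,6,7,10,11,14,15): 0⊕0⊕0⊕1⊕1⊕0⊕1⊕1 = 0
s4 (pos 4,5,6,7,12,13,14,15): 0⊕0⊕0⊕1⊕0⊕0⊕1⊕1 = 1
s8 (pos 8,9,10,11,12,13,14,15): 0⊕0⊕1⊕0⊕0⊕0⊕1⊕1 = 1
Syndrome s8…s1 = 1101 → error at position 13.
Flip position 13: 100000100100011 → 100000100100111

100000100100111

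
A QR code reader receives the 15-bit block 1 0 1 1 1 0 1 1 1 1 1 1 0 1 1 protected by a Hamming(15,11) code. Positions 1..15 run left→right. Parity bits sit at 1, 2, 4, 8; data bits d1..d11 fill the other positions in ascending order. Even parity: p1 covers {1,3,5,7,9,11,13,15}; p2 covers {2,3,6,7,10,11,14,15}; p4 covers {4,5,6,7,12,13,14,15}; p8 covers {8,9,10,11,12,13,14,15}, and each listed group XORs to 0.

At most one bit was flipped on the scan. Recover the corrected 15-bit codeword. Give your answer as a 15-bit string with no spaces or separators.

s1 (pos 1,3,5,7,9,11,13,15): 1⊕1⊕1⊕1⊕1⊕1⊕0⊕1 = 1
s2 (pos 2,3,6,7,10,11,14,15): 0⊕1⊕0⊕1⊕1⊕1⊕1⊕1 = 0
s4 (pos 4,5,6,7,12,13,14,15): 1⊕1⊕0⊕1⊕1⊕0⊕1⊕1 = 0
s8 (pos 8,9,10,11,12,13,14,15): 1⊕1⊕1⊕1⊕1⊕0⊕1⊕1 = 1
Syndrome s8…s1 = 1001 → error at position 9.
Flip position 9: 101110111111011 → 101110110111011

101110110111011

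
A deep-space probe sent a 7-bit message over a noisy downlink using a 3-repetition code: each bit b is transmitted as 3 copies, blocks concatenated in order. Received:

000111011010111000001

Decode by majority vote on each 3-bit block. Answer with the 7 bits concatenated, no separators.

Block 1 (000): 0 ones → 0
Block 2 (111): 3 ones → 1
Block 3 (011): 2 ones → 1
Block 4 (010): 1 one → 0
Block 5 (111): 3 ones → 1
Block 6 (000): 0 ones → 0
Block 7 (001): 1 one → 0

0110100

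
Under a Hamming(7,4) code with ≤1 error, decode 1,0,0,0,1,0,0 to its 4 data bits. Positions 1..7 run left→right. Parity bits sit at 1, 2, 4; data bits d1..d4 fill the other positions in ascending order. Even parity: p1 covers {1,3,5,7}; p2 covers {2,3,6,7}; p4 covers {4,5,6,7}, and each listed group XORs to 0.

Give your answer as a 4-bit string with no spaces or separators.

0100

s1 (pos 1,3,5,7): 1⊕0⊕1⊕0 = 0
s2 (pos 2,3,6,7): 0⊕0⊕0⊕0 = 0
s4 (pos 4,5,6,7): 0⊕1⊕0⊕0 = 1
Syndrome s4…s1 = 100 → error at position 4.
Flip position 4: 1000100 → 1001100
Read data bits from positions 3,5,6,7: 0100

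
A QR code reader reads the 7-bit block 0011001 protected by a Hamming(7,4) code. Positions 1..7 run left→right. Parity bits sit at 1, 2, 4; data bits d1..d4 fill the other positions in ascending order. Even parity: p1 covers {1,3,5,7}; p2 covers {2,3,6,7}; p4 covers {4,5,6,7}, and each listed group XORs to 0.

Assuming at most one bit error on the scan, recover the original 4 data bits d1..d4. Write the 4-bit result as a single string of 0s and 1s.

s1 (pos 1,3,5,7): 0⊕1⊕0⊕1 = 0
s2 (pos 2,3,6,7): 0⊕1⊕0⊕1 = 0
s4 (pos 4,5,6,7): 1⊕0⊕0⊕1 = 0
Syndrome s4…s1 = 000 → no error.
Read data bits from positions 3,5,6,7: 1001

1001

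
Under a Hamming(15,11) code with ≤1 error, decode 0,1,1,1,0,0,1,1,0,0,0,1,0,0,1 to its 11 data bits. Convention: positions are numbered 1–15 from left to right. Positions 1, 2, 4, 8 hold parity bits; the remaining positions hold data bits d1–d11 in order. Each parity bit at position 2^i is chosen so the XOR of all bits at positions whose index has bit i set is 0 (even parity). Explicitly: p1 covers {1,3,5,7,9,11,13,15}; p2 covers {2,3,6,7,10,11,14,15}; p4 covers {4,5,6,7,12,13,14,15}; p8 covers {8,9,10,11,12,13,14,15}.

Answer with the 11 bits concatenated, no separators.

s1 (pos 1,3,5,7,9,11,13,15): 0⊕1⊕0⊕1⊕0⊕0⊕0⊕1 = 1
s2 (pos 2,3,6,7,10,11,14,15): 1⊕1⊕0⊕1⊕0⊕0⊕0⊕1 = 0
s4 (pos 4,5,6,7,12,13,14,15): 1⊕0⊕0⊕1⊕1⊕0⊕0⊕1 = 0
s8 (pos 8,9,10,11,12,13,14,15): 1⊕0⊕0⊕0⊕1⊕0⊕0⊕1 = 1
Syndrome s8…s1 = 1001 → error at position 9.
Flip position 9: 011100110001001 → 011100111001001
Read data bits from positions 3,5,6,7,9,10,11,12,13,14,15: 10011001001

10011001001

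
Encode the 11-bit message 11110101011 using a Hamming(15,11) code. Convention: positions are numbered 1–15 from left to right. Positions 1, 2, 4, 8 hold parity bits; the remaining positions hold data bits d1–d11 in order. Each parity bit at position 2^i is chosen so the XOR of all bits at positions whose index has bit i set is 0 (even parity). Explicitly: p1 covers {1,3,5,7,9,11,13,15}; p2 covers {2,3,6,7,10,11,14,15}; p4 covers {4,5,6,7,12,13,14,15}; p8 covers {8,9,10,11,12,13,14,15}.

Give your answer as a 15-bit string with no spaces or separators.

Place data at non-parity positions: p1 p2 1 p4 1 1 1 p8 0 1 0 1 0 1 1
p1 (pos 1,3,5,7,9,11,13,15): XOR of data positions = 1⊕1⊕1⊕0⊕0⊕0⊕1 = 0
p2 (pos 2,3,6,7,10,11,14,15): XOR of data positions = 1⊕1⊕1⊕1⊕0⊕1⊕1 = 0
p4 (pos 4,5,6,7,12,13,14,15): XOR of data positions = 1⊕1⊕1⊕1⊕0⊕1⊕1 = 0
p8 (pos 8,9,10,11,12,13,14,15): XOR of data positions = 0⊕1⊕0⊕1⊕0⊕1⊕1 = 0
Codeword: 001011100101011

001011100101011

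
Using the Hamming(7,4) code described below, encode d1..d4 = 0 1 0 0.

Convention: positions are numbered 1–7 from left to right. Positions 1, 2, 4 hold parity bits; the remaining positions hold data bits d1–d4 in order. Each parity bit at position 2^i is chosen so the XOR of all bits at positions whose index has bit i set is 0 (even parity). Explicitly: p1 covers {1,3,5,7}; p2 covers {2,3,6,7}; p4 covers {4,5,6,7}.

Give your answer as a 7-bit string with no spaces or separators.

1001100

Place data at non-parity positions: p1 p2 0 p4 1 0 0
p1 (pos 1,3,5,7): XOR of data positions = 0⊕1⊕0 = 1
p2 (pos 2,3,6,7): XOR of data positions = 0⊕0⊕0 = 0
p4 (pos 4,5,6,7): XOR of data positions = 1⊕0⊕0 = 1
Codeword: 1001100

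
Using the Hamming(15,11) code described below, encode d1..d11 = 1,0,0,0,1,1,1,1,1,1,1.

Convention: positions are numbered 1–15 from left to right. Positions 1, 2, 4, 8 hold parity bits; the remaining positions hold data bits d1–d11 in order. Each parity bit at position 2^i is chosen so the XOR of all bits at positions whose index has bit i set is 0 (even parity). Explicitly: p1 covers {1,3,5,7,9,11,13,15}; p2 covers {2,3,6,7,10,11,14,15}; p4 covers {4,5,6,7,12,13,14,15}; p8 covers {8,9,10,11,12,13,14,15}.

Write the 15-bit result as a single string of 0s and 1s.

111000011111111

Place data at non-parity positions: p1 p2 1 p4 0 0 0 p8 1 1 1 1 1 1 1
p1 (pos 1,3,5,7,9,11,13,15): XOR of data positions = 1⊕0⊕0⊕1⊕1⊕1⊕1 = 1
p2 (pos 2,3,6,7,10,11,14,15): XOR of data positions = 1⊕0⊕0⊕1⊕1⊕1⊕1 = 1
p4 (pos 4,5,6,7,12,13,14,15): XOR of data positions = 0⊕0⊕0⊕1⊕1⊕1⊕1 = 0
p8 (pos 8,9,10,11,12,13,14,15): XOR of data positions = 1⊕1⊕1⊕1⊕1⊕1⊕1 = 1
Codeword: 111000011111111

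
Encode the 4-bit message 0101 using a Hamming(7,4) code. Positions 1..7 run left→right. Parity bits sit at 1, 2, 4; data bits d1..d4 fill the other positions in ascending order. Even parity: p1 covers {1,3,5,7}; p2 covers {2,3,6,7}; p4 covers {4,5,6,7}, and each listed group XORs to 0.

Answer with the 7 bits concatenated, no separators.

0100101

Place data at non-parity positions: p1 p2 0 p4 1 0 1
p1 (pos 1,3,5,7): XOR of data positions = 0⊕1⊕1 = 0
p2 (pos 2,3,6,7): XOR of data positions = 0⊕0⊕1 = 1
p4 (pos 4,5,6,7): XOR of data positions = 1⊕0⊕1 = 0
Codeword: 0100101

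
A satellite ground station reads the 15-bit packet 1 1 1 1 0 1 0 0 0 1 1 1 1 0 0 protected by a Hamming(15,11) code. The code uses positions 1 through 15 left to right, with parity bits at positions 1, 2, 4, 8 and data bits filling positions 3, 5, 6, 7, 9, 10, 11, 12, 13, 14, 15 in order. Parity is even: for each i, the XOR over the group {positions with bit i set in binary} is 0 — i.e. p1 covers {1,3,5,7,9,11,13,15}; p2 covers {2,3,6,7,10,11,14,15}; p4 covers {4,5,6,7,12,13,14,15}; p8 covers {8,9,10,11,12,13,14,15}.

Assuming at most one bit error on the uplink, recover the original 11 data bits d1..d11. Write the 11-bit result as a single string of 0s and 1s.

10100111100

s1 (pos 1,3,5,7,9,11,13,15): 1⊕1⊕0⊕0⊕0⊕1⊕1⊕0 = 0
s2 (pos 2,3,6,7,10,11,14,15): 1⊕1⊕1⊕0⊕1⊕1⊕0⊕0 = 1
s4 (pos 4,5,6,7,12,13,14,15): 1⊕0⊕1⊕0⊕1⊕1⊕0⊕0 = 0
s8 (pos 8,9,10,11,12,13,14,15): 0⊕0⊕1⊕1⊕1⊕1⊕0⊕0 = 0
Syndrome s8…s1 = 0010 → error at position 2.
Flip position 2: 111101000111100 → 101101000111100
Read data bits from positions 3,5,6,7,9,10,11,12,13,14,15: 10100111100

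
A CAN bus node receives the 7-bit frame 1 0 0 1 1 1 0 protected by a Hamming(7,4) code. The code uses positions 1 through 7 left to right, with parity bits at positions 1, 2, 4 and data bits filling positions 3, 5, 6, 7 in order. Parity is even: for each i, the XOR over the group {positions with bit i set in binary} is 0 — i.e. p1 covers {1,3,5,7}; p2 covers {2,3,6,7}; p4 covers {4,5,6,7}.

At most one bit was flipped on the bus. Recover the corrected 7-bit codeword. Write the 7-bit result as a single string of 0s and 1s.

1001100

s1 (pos 1,3,5,7): 1⊕0⊕1⊕0 = 0
s2 (pos 2,3,6,7): 0⊕0⊕1⊕0 = 1
s4 (pos 4,5,6,7): 1⊕1⊕1⊕0 = 1
Syndrome s4…s1 = 110 → error at position 6.
Flip position 6: 1001110 → 1001100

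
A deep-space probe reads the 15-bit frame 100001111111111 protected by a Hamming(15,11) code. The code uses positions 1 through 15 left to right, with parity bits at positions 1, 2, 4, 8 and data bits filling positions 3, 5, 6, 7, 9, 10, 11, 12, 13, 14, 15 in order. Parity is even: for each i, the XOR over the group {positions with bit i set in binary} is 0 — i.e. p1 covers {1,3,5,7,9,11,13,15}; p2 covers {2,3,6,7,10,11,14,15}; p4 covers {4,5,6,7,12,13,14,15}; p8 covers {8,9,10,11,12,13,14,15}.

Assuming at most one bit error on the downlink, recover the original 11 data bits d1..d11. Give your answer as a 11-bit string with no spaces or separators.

s1 (pos 1,3,5,7,9,11,13,15): 1⊕0⊕0⊕1⊕1⊕1⊕1⊕1 = 0
s2 (pos 2,3,6,7,10,11,14,15): 0⊕0⊕1⊕1⊕1⊕1⊕1⊕1 = 0
s4 (pos 4,5,6,7,12,13,14,15): 0⊕0⊕1⊕1⊕1⊕1⊕1⊕1 = 0
s8 (pos 8,9,10,11,12,13,14,15): 1⊕1⊕1⊕1⊕1⊕1⊕1⊕1 = 0
Syndrome s8…s1 = 0000 → no error.
Read data bits from positions 3,5,6,7,9,10,11,12,13,14,15: 00111111111

00111111111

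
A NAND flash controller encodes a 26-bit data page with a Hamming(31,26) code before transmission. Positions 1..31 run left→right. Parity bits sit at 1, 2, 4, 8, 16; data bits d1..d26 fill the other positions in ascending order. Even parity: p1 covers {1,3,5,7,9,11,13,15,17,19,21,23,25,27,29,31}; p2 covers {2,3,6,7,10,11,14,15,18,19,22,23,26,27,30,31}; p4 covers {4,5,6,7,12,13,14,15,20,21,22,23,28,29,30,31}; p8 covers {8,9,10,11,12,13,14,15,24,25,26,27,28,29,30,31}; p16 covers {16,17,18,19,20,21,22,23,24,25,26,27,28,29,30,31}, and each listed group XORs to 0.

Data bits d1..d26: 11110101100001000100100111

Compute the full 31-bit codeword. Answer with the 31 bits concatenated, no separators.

0111111101011000001000100100111

Place data at non-parity positions: p1 p2 1 p4 1 1 1 p8 0 1 0 1 1 0 0 p16 0 0 1 0 0 0 1 0 0 1 0 0 1 1 1
p1 (pos 1,3,5,7,9,11,13,15,17,19,21,23,25,27,29,31): XOR of data positions = 1⊕1⊕1⊕0⊕0⊕1⊕0⊕0⊕1⊕0⊕1⊕0⊕0⊕1⊕1 = 0
p2 (pos 2,3,6,7,10,11,14,15,18,19,22,23,26,27,30,31): XOR of data positions = 1⊕1⊕1⊕1⊕0⊕0⊕0⊕0⊕1⊕0⊕1⊕1⊕0⊕1⊕1 = 1
p4 (pos 4,5,6,7,12,13,14,15,20,21,22,23,28,29,30,31): XOR of data positions = 1⊕1⊕1⊕1⊕1⊕0⊕0⊕0⊕0⊕0⊕1⊕0⊕1⊕1⊕1 = 1
p8 (pos 8,9,10,11,12,13,14,15,24,25,26,27,28,29,30,31): XOR of data positions = 0⊕1⊕0⊕1⊕1⊕0⊕0⊕0⊕0⊕1⊕0⊕0⊕1⊕1⊕1 = 1
p16 (pos 16,17,18,19,20,21,22,23,24,25,26,27,28,29,30,31): XOR of data positions = 0⊕0⊕1⊕0⊕0⊕0⊕1⊕0⊕0⊕1⊕0⊕0⊕1⊕1⊕1 = 0
Codeword: 0111111101011000001000100100111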